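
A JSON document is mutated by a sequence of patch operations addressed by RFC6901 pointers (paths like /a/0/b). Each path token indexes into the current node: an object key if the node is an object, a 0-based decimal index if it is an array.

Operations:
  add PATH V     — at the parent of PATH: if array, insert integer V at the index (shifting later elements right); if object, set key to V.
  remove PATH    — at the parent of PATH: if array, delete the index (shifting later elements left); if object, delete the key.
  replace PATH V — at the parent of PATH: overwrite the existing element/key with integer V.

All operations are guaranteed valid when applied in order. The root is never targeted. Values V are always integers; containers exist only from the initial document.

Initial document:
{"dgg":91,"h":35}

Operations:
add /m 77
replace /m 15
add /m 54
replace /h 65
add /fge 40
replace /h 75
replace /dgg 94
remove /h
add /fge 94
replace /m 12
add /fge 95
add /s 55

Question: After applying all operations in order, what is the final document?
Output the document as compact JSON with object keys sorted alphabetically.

Answer: {"dgg":94,"fge":95,"m":12,"s":55}

Derivation:
After op 1 (add /m 77): {"dgg":91,"h":35,"m":77}
After op 2 (replace /m 15): {"dgg":91,"h":35,"m":15}
After op 3 (add /m 54): {"dgg":91,"h":35,"m":54}
After op 4 (replace /h 65): {"dgg":91,"h":65,"m":54}
After op 5 (add /fge 40): {"dgg":91,"fge":40,"h":65,"m":54}
After op 6 (replace /h 75): {"dgg":91,"fge":40,"h":75,"m":54}
After op 7 (replace /dgg 94): {"dgg":94,"fge":40,"h":75,"m":54}
After op 8 (remove /h): {"dgg":94,"fge":40,"m":54}
After op 9 (add /fge 94): {"dgg":94,"fge":94,"m":54}
After op 10 (replace /m 12): {"dgg":94,"fge":94,"m":12}
After op 11 (add /fge 95): {"dgg":94,"fge":95,"m":12}
After op 12 (add /s 55): {"dgg":94,"fge":95,"m":12,"s":55}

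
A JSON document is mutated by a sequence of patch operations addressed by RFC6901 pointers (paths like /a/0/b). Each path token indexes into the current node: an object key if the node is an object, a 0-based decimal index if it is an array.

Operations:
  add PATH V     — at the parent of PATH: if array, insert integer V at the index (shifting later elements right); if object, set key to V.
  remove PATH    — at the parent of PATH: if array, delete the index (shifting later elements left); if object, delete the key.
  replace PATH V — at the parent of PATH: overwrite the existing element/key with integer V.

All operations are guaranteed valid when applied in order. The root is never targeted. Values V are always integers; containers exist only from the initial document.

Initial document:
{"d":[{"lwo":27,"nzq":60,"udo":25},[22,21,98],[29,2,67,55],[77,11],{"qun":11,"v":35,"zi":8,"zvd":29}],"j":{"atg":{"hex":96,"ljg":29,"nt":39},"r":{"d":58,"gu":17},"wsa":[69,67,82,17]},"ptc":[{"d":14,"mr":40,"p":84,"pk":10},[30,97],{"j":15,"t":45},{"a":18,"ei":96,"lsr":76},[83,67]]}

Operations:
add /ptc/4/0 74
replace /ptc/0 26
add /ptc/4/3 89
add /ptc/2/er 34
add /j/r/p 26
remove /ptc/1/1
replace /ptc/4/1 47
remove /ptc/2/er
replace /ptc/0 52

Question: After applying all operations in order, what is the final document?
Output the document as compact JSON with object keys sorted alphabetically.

Answer: {"d":[{"lwo":27,"nzq":60,"udo":25},[22,21,98],[29,2,67,55],[77,11],{"qun":11,"v":35,"zi":8,"zvd":29}],"j":{"atg":{"hex":96,"ljg":29,"nt":39},"r":{"d":58,"gu":17,"p":26},"wsa":[69,67,82,17]},"ptc":[52,[30],{"j":15,"t":45},{"a":18,"ei":96,"lsr":76},[74,47,67,89]]}

Derivation:
After op 1 (add /ptc/4/0 74): {"d":[{"lwo":27,"nzq":60,"udo":25},[22,21,98],[29,2,67,55],[77,11],{"qun":11,"v":35,"zi":8,"zvd":29}],"j":{"atg":{"hex":96,"ljg":29,"nt":39},"r":{"d":58,"gu":17},"wsa":[69,67,82,17]},"ptc":[{"d":14,"mr":40,"p":84,"pk":10},[30,97],{"j":15,"t":45},{"a":18,"ei":96,"lsr":76},[74,83,67]]}
After op 2 (replace /ptc/0 26): {"d":[{"lwo":27,"nzq":60,"udo":25},[22,21,98],[29,2,67,55],[77,11],{"qun":11,"v":35,"zi":8,"zvd":29}],"j":{"atg":{"hex":96,"ljg":29,"nt":39},"r":{"d":58,"gu":17},"wsa":[69,67,82,17]},"ptc":[26,[30,97],{"j":15,"t":45},{"a":18,"ei":96,"lsr":76},[74,83,67]]}
After op 3 (add /ptc/4/3 89): {"d":[{"lwo":27,"nzq":60,"udo":25},[22,21,98],[29,2,67,55],[77,11],{"qun":11,"v":35,"zi":8,"zvd":29}],"j":{"atg":{"hex":96,"ljg":29,"nt":39},"r":{"d":58,"gu":17},"wsa":[69,67,82,17]},"ptc":[26,[30,97],{"j":15,"t":45},{"a":18,"ei":96,"lsr":76},[74,83,67,89]]}
After op 4 (add /ptc/2/er 34): {"d":[{"lwo":27,"nzq":60,"udo":25},[22,21,98],[29,2,67,55],[77,11],{"qun":11,"v":35,"zi":8,"zvd":29}],"j":{"atg":{"hex":96,"ljg":29,"nt":39},"r":{"d":58,"gu":17},"wsa":[69,67,82,17]},"ptc":[26,[30,97],{"er":34,"j":15,"t":45},{"a":18,"ei":96,"lsr":76},[74,83,67,89]]}
After op 5 (add /j/r/p 26): {"d":[{"lwo":27,"nzq":60,"udo":25},[22,21,98],[29,2,67,55],[77,11],{"qun":11,"v":35,"zi":8,"zvd":29}],"j":{"atg":{"hex":96,"ljg":29,"nt":39},"r":{"d":58,"gu":17,"p":26},"wsa":[69,67,82,17]},"ptc":[26,[30,97],{"er":34,"j":15,"t":45},{"a":18,"ei":96,"lsr":76},[74,83,67,89]]}
After op 6 (remove /ptc/1/1): {"d":[{"lwo":27,"nzq":60,"udo":25},[22,21,98],[29,2,67,55],[77,11],{"qun":11,"v":35,"zi":8,"zvd":29}],"j":{"atg":{"hex":96,"ljg":29,"nt":39},"r":{"d":58,"gu":17,"p":26},"wsa":[69,67,82,17]},"ptc":[26,[30],{"er":34,"j":15,"t":45},{"a":18,"ei":96,"lsr":76},[74,83,67,89]]}
After op 7 (replace /ptc/4/1 47): {"d":[{"lwo":27,"nzq":60,"udo":25},[22,21,98],[29,2,67,55],[77,11],{"qun":11,"v":35,"zi":8,"zvd":29}],"j":{"atg":{"hex":96,"ljg":29,"nt":39},"r":{"d":58,"gu":17,"p":26},"wsa":[69,67,82,17]},"ptc":[26,[30],{"er":34,"j":15,"t":45},{"a":18,"ei":96,"lsr":76},[74,47,67,89]]}
After op 8 (remove /ptc/2/er): {"d":[{"lwo":27,"nzq":60,"udo":25},[22,21,98],[29,2,67,55],[77,11],{"qun":11,"v":35,"zi":8,"zvd":29}],"j":{"atg":{"hex":96,"ljg":29,"nt":39},"r":{"d":58,"gu":17,"p":26},"wsa":[69,67,82,17]},"ptc":[26,[30],{"j":15,"t":45},{"a":18,"ei":96,"lsr":76},[74,47,67,89]]}
After op 9 (replace /ptc/0 52): {"d":[{"lwo":27,"nzq":60,"udo":25},[22,21,98],[29,2,67,55],[77,11],{"qun":11,"v":35,"zi":8,"zvd":29}],"j":{"atg":{"hex":96,"ljg":29,"nt":39},"r":{"d":58,"gu":17,"p":26},"wsa":[69,67,82,17]},"ptc":[52,[30],{"j":15,"t":45},{"a":18,"ei":96,"lsr":76},[74,47,67,89]]}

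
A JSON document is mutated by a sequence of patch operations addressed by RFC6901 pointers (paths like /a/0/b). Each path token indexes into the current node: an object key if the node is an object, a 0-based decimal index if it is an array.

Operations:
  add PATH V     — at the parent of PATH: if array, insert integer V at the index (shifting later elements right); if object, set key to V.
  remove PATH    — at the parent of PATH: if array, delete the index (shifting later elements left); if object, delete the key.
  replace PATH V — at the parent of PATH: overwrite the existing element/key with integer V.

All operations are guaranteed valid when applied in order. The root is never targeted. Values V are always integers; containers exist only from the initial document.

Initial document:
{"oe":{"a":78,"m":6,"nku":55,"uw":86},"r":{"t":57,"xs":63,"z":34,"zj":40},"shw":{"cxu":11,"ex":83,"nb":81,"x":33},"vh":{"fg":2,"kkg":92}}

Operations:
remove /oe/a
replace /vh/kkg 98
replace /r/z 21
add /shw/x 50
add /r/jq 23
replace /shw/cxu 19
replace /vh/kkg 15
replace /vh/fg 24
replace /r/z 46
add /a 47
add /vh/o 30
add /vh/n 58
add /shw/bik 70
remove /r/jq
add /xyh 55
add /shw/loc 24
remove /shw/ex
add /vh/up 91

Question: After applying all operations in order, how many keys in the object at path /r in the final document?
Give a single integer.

After op 1 (remove /oe/a): {"oe":{"m":6,"nku":55,"uw":86},"r":{"t":57,"xs":63,"z":34,"zj":40},"shw":{"cxu":11,"ex":83,"nb":81,"x":33},"vh":{"fg":2,"kkg":92}}
After op 2 (replace /vh/kkg 98): {"oe":{"m":6,"nku":55,"uw":86},"r":{"t":57,"xs":63,"z":34,"zj":40},"shw":{"cxu":11,"ex":83,"nb":81,"x":33},"vh":{"fg":2,"kkg":98}}
After op 3 (replace /r/z 21): {"oe":{"m":6,"nku":55,"uw":86},"r":{"t":57,"xs":63,"z":21,"zj":40},"shw":{"cxu":11,"ex":83,"nb":81,"x":33},"vh":{"fg":2,"kkg":98}}
After op 4 (add /shw/x 50): {"oe":{"m":6,"nku":55,"uw":86},"r":{"t":57,"xs":63,"z":21,"zj":40},"shw":{"cxu":11,"ex":83,"nb":81,"x":50},"vh":{"fg":2,"kkg":98}}
After op 5 (add /r/jq 23): {"oe":{"m":6,"nku":55,"uw":86},"r":{"jq":23,"t":57,"xs":63,"z":21,"zj":40},"shw":{"cxu":11,"ex":83,"nb":81,"x":50},"vh":{"fg":2,"kkg":98}}
After op 6 (replace /shw/cxu 19): {"oe":{"m":6,"nku":55,"uw":86},"r":{"jq":23,"t":57,"xs":63,"z":21,"zj":40},"shw":{"cxu":19,"ex":83,"nb":81,"x":50},"vh":{"fg":2,"kkg":98}}
After op 7 (replace /vh/kkg 15): {"oe":{"m":6,"nku":55,"uw":86},"r":{"jq":23,"t":57,"xs":63,"z":21,"zj":40},"shw":{"cxu":19,"ex":83,"nb":81,"x":50},"vh":{"fg":2,"kkg":15}}
After op 8 (replace /vh/fg 24): {"oe":{"m":6,"nku":55,"uw":86},"r":{"jq":23,"t":57,"xs":63,"z":21,"zj":40},"shw":{"cxu":19,"ex":83,"nb":81,"x":50},"vh":{"fg":24,"kkg":15}}
After op 9 (replace /r/z 46): {"oe":{"m":6,"nku":55,"uw":86},"r":{"jq":23,"t":57,"xs":63,"z":46,"zj":40},"shw":{"cxu":19,"ex":83,"nb":81,"x":50},"vh":{"fg":24,"kkg":15}}
After op 10 (add /a 47): {"a":47,"oe":{"m":6,"nku":55,"uw":86},"r":{"jq":23,"t":57,"xs":63,"z":46,"zj":40},"shw":{"cxu":19,"ex":83,"nb":81,"x":50},"vh":{"fg":24,"kkg":15}}
After op 11 (add /vh/o 30): {"a":47,"oe":{"m":6,"nku":55,"uw":86},"r":{"jq":23,"t":57,"xs":63,"z":46,"zj":40},"shw":{"cxu":19,"ex":83,"nb":81,"x":50},"vh":{"fg":24,"kkg":15,"o":30}}
After op 12 (add /vh/n 58): {"a":47,"oe":{"m":6,"nku":55,"uw":86},"r":{"jq":23,"t":57,"xs":63,"z":46,"zj":40},"shw":{"cxu":19,"ex":83,"nb":81,"x":50},"vh":{"fg":24,"kkg":15,"n":58,"o":30}}
After op 13 (add /shw/bik 70): {"a":47,"oe":{"m":6,"nku":55,"uw":86},"r":{"jq":23,"t":57,"xs":63,"z":46,"zj":40},"shw":{"bik":70,"cxu":19,"ex":83,"nb":81,"x":50},"vh":{"fg":24,"kkg":15,"n":58,"o":30}}
After op 14 (remove /r/jq): {"a":47,"oe":{"m":6,"nku":55,"uw":86},"r":{"t":57,"xs":63,"z":46,"zj":40},"shw":{"bik":70,"cxu":19,"ex":83,"nb":81,"x":50},"vh":{"fg":24,"kkg":15,"n":58,"o":30}}
After op 15 (add /xyh 55): {"a":47,"oe":{"m":6,"nku":55,"uw":86},"r":{"t":57,"xs":63,"z":46,"zj":40},"shw":{"bik":70,"cxu":19,"ex":83,"nb":81,"x":50},"vh":{"fg":24,"kkg":15,"n":58,"o":30},"xyh":55}
After op 16 (add /shw/loc 24): {"a":47,"oe":{"m":6,"nku":55,"uw":86},"r":{"t":57,"xs":63,"z":46,"zj":40},"shw":{"bik":70,"cxu":19,"ex":83,"loc":24,"nb":81,"x":50},"vh":{"fg":24,"kkg":15,"n":58,"o":30},"xyh":55}
After op 17 (remove /shw/ex): {"a":47,"oe":{"m":6,"nku":55,"uw":86},"r":{"t":57,"xs":63,"z":46,"zj":40},"shw":{"bik":70,"cxu":19,"loc":24,"nb":81,"x":50},"vh":{"fg":24,"kkg":15,"n":58,"o":30},"xyh":55}
After op 18 (add /vh/up 91): {"a":47,"oe":{"m":6,"nku":55,"uw":86},"r":{"t":57,"xs":63,"z":46,"zj":40},"shw":{"bik":70,"cxu":19,"loc":24,"nb":81,"x":50},"vh":{"fg":24,"kkg":15,"n":58,"o":30,"up":91},"xyh":55}
Size at path /r: 4

Answer: 4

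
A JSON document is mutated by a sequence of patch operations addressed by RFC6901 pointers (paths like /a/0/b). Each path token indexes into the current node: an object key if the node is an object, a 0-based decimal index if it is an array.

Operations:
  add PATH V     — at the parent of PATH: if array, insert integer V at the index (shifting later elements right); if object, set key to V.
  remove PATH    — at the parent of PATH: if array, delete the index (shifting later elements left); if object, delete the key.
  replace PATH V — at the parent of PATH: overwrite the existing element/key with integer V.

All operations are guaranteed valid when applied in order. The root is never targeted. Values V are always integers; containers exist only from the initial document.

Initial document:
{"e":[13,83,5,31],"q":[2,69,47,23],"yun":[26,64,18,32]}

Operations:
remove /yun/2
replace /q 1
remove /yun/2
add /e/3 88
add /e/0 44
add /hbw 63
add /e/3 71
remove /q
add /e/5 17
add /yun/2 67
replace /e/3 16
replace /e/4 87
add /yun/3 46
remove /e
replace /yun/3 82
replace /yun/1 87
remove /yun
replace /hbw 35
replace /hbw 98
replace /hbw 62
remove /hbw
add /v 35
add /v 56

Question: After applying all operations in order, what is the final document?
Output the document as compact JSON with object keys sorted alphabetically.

After op 1 (remove /yun/2): {"e":[13,83,5,31],"q":[2,69,47,23],"yun":[26,64,32]}
After op 2 (replace /q 1): {"e":[13,83,5,31],"q":1,"yun":[26,64,32]}
After op 3 (remove /yun/2): {"e":[13,83,5,31],"q":1,"yun":[26,64]}
After op 4 (add /e/3 88): {"e":[13,83,5,88,31],"q":1,"yun":[26,64]}
After op 5 (add /e/0 44): {"e":[44,13,83,5,88,31],"q":1,"yun":[26,64]}
After op 6 (add /hbw 63): {"e":[44,13,83,5,88,31],"hbw":63,"q":1,"yun":[26,64]}
After op 7 (add /e/3 71): {"e":[44,13,83,71,5,88,31],"hbw":63,"q":1,"yun":[26,64]}
After op 8 (remove /q): {"e":[44,13,83,71,5,88,31],"hbw":63,"yun":[26,64]}
After op 9 (add /e/5 17): {"e":[44,13,83,71,5,17,88,31],"hbw":63,"yun":[26,64]}
After op 10 (add /yun/2 67): {"e":[44,13,83,71,5,17,88,31],"hbw":63,"yun":[26,64,67]}
After op 11 (replace /e/3 16): {"e":[44,13,83,16,5,17,88,31],"hbw":63,"yun":[26,64,67]}
After op 12 (replace /e/4 87): {"e":[44,13,83,16,87,17,88,31],"hbw":63,"yun":[26,64,67]}
After op 13 (add /yun/3 46): {"e":[44,13,83,16,87,17,88,31],"hbw":63,"yun":[26,64,67,46]}
After op 14 (remove /e): {"hbw":63,"yun":[26,64,67,46]}
After op 15 (replace /yun/3 82): {"hbw":63,"yun":[26,64,67,82]}
After op 16 (replace /yun/1 87): {"hbw":63,"yun":[26,87,67,82]}
After op 17 (remove /yun): {"hbw":63}
After op 18 (replace /hbw 35): {"hbw":35}
After op 19 (replace /hbw 98): {"hbw":98}
After op 20 (replace /hbw 62): {"hbw":62}
After op 21 (remove /hbw): {}
After op 22 (add /v 35): {"v":35}
After op 23 (add /v 56): {"v":56}

Answer: {"v":56}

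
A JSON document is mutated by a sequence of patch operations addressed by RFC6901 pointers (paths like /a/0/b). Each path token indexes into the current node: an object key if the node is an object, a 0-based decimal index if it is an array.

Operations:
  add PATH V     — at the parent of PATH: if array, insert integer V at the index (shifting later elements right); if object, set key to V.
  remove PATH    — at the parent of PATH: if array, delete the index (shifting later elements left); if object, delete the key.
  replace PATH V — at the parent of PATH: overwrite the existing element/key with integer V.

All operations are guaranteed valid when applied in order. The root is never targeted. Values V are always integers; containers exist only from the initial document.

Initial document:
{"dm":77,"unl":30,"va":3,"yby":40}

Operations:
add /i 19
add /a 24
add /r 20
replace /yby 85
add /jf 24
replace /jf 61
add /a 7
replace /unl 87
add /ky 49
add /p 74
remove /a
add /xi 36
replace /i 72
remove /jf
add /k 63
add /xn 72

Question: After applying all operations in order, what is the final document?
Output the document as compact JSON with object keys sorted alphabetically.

Answer: {"dm":77,"i":72,"k":63,"ky":49,"p":74,"r":20,"unl":87,"va":3,"xi":36,"xn":72,"yby":85}

Derivation:
After op 1 (add /i 19): {"dm":77,"i":19,"unl":30,"va":3,"yby":40}
After op 2 (add /a 24): {"a":24,"dm":77,"i":19,"unl":30,"va":3,"yby":40}
After op 3 (add /r 20): {"a":24,"dm":77,"i":19,"r":20,"unl":30,"va":3,"yby":40}
After op 4 (replace /yby 85): {"a":24,"dm":77,"i":19,"r":20,"unl":30,"va":3,"yby":85}
After op 5 (add /jf 24): {"a":24,"dm":77,"i":19,"jf":24,"r":20,"unl":30,"va":3,"yby":85}
After op 6 (replace /jf 61): {"a":24,"dm":77,"i":19,"jf":61,"r":20,"unl":30,"va":3,"yby":85}
After op 7 (add /a 7): {"a":7,"dm":77,"i":19,"jf":61,"r":20,"unl":30,"va":3,"yby":85}
After op 8 (replace /unl 87): {"a":7,"dm":77,"i":19,"jf":61,"r":20,"unl":87,"va":3,"yby":85}
After op 9 (add /ky 49): {"a":7,"dm":77,"i":19,"jf":61,"ky":49,"r":20,"unl":87,"va":3,"yby":85}
After op 10 (add /p 74): {"a":7,"dm":77,"i":19,"jf":61,"ky":49,"p":74,"r":20,"unl":87,"va":3,"yby":85}
After op 11 (remove /a): {"dm":77,"i":19,"jf":61,"ky":49,"p":74,"r":20,"unl":87,"va":3,"yby":85}
After op 12 (add /xi 36): {"dm":77,"i":19,"jf":61,"ky":49,"p":74,"r":20,"unl":87,"va":3,"xi":36,"yby":85}
After op 13 (replace /i 72): {"dm":77,"i":72,"jf":61,"ky":49,"p":74,"r":20,"unl":87,"va":3,"xi":36,"yby":85}
After op 14 (remove /jf): {"dm":77,"i":72,"ky":49,"p":74,"r":20,"unl":87,"va":3,"xi":36,"yby":85}
After op 15 (add /k 63): {"dm":77,"i":72,"k":63,"ky":49,"p":74,"r":20,"unl":87,"va":3,"xi":36,"yby":85}
After op 16 (add /xn 72): {"dm":77,"i":72,"k":63,"ky":49,"p":74,"r":20,"unl":87,"va":3,"xi":36,"xn":72,"yby":85}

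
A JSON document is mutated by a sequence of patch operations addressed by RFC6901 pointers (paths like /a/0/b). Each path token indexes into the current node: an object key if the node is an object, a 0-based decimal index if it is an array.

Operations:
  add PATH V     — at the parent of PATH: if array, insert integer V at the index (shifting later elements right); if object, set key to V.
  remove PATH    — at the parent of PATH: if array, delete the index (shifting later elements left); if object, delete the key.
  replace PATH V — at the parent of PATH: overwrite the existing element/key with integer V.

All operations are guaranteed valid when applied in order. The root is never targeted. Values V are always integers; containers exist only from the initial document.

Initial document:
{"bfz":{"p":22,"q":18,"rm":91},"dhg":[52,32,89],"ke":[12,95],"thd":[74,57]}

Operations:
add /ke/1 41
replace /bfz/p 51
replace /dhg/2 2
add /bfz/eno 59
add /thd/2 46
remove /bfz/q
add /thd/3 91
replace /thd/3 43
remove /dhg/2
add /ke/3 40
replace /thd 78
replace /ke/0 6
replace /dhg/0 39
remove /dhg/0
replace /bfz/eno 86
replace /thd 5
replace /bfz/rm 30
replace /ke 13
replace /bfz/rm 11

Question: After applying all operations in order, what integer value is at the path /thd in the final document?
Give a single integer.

Answer: 5

Derivation:
After op 1 (add /ke/1 41): {"bfz":{"p":22,"q":18,"rm":91},"dhg":[52,32,89],"ke":[12,41,95],"thd":[74,57]}
After op 2 (replace /bfz/p 51): {"bfz":{"p":51,"q":18,"rm":91},"dhg":[52,32,89],"ke":[12,41,95],"thd":[74,57]}
After op 3 (replace /dhg/2 2): {"bfz":{"p":51,"q":18,"rm":91},"dhg":[52,32,2],"ke":[12,41,95],"thd":[74,57]}
After op 4 (add /bfz/eno 59): {"bfz":{"eno":59,"p":51,"q":18,"rm":91},"dhg":[52,32,2],"ke":[12,41,95],"thd":[74,57]}
After op 5 (add /thd/2 46): {"bfz":{"eno":59,"p":51,"q":18,"rm":91},"dhg":[52,32,2],"ke":[12,41,95],"thd":[74,57,46]}
After op 6 (remove /bfz/q): {"bfz":{"eno":59,"p":51,"rm":91},"dhg":[52,32,2],"ke":[12,41,95],"thd":[74,57,46]}
After op 7 (add /thd/3 91): {"bfz":{"eno":59,"p":51,"rm":91},"dhg":[52,32,2],"ke":[12,41,95],"thd":[74,57,46,91]}
After op 8 (replace /thd/3 43): {"bfz":{"eno":59,"p":51,"rm":91},"dhg":[52,32,2],"ke":[12,41,95],"thd":[74,57,46,43]}
After op 9 (remove /dhg/2): {"bfz":{"eno":59,"p":51,"rm":91},"dhg":[52,32],"ke":[12,41,95],"thd":[74,57,46,43]}
After op 10 (add /ke/3 40): {"bfz":{"eno":59,"p":51,"rm":91},"dhg":[52,32],"ke":[12,41,95,40],"thd":[74,57,46,43]}
After op 11 (replace /thd 78): {"bfz":{"eno":59,"p":51,"rm":91},"dhg":[52,32],"ke":[12,41,95,40],"thd":78}
After op 12 (replace /ke/0 6): {"bfz":{"eno":59,"p":51,"rm":91},"dhg":[52,32],"ke":[6,41,95,40],"thd":78}
After op 13 (replace /dhg/0 39): {"bfz":{"eno":59,"p":51,"rm":91},"dhg":[39,32],"ke":[6,41,95,40],"thd":78}
After op 14 (remove /dhg/0): {"bfz":{"eno":59,"p":51,"rm":91},"dhg":[32],"ke":[6,41,95,40],"thd":78}
After op 15 (replace /bfz/eno 86): {"bfz":{"eno":86,"p":51,"rm":91},"dhg":[32],"ke":[6,41,95,40],"thd":78}
After op 16 (replace /thd 5): {"bfz":{"eno":86,"p":51,"rm":91},"dhg":[32],"ke":[6,41,95,40],"thd":5}
After op 17 (replace /bfz/rm 30): {"bfz":{"eno":86,"p":51,"rm":30},"dhg":[32],"ke":[6,41,95,40],"thd":5}
After op 18 (replace /ke 13): {"bfz":{"eno":86,"p":51,"rm":30},"dhg":[32],"ke":13,"thd":5}
After op 19 (replace /bfz/rm 11): {"bfz":{"eno":86,"p":51,"rm":11},"dhg":[32],"ke":13,"thd":5}
Value at /thd: 5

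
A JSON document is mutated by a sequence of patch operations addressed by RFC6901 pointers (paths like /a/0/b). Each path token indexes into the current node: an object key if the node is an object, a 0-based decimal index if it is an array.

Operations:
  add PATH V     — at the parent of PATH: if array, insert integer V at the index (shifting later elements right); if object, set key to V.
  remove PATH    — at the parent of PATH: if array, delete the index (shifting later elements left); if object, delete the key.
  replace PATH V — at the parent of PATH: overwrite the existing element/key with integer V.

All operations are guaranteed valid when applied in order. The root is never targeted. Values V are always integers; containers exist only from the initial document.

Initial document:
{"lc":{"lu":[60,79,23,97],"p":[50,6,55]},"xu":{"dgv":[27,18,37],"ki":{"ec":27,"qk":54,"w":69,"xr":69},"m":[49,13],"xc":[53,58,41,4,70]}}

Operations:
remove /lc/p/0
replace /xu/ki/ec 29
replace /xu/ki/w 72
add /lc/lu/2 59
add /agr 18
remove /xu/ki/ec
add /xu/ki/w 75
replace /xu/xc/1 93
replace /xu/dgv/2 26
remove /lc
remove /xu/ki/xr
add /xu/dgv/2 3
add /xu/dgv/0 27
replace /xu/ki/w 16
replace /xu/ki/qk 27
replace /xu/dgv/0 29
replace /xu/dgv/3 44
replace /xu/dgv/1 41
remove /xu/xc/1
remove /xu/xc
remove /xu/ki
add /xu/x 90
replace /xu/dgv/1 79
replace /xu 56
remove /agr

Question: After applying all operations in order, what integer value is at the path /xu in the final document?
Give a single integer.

After op 1 (remove /lc/p/0): {"lc":{"lu":[60,79,23,97],"p":[6,55]},"xu":{"dgv":[27,18,37],"ki":{"ec":27,"qk":54,"w":69,"xr":69},"m":[49,13],"xc":[53,58,41,4,70]}}
After op 2 (replace /xu/ki/ec 29): {"lc":{"lu":[60,79,23,97],"p":[6,55]},"xu":{"dgv":[27,18,37],"ki":{"ec":29,"qk":54,"w":69,"xr":69},"m":[49,13],"xc":[53,58,41,4,70]}}
After op 3 (replace /xu/ki/w 72): {"lc":{"lu":[60,79,23,97],"p":[6,55]},"xu":{"dgv":[27,18,37],"ki":{"ec":29,"qk":54,"w":72,"xr":69},"m":[49,13],"xc":[53,58,41,4,70]}}
After op 4 (add /lc/lu/2 59): {"lc":{"lu":[60,79,59,23,97],"p":[6,55]},"xu":{"dgv":[27,18,37],"ki":{"ec":29,"qk":54,"w":72,"xr":69},"m":[49,13],"xc":[53,58,41,4,70]}}
After op 5 (add /agr 18): {"agr":18,"lc":{"lu":[60,79,59,23,97],"p":[6,55]},"xu":{"dgv":[27,18,37],"ki":{"ec":29,"qk":54,"w":72,"xr":69},"m":[49,13],"xc":[53,58,41,4,70]}}
After op 6 (remove /xu/ki/ec): {"agr":18,"lc":{"lu":[60,79,59,23,97],"p":[6,55]},"xu":{"dgv":[27,18,37],"ki":{"qk":54,"w":72,"xr":69},"m":[49,13],"xc":[53,58,41,4,70]}}
After op 7 (add /xu/ki/w 75): {"agr":18,"lc":{"lu":[60,79,59,23,97],"p":[6,55]},"xu":{"dgv":[27,18,37],"ki":{"qk":54,"w":75,"xr":69},"m":[49,13],"xc":[53,58,41,4,70]}}
After op 8 (replace /xu/xc/1 93): {"agr":18,"lc":{"lu":[60,79,59,23,97],"p":[6,55]},"xu":{"dgv":[27,18,37],"ki":{"qk":54,"w":75,"xr":69},"m":[49,13],"xc":[53,93,41,4,70]}}
After op 9 (replace /xu/dgv/2 26): {"agr":18,"lc":{"lu":[60,79,59,23,97],"p":[6,55]},"xu":{"dgv":[27,18,26],"ki":{"qk":54,"w":75,"xr":69},"m":[49,13],"xc":[53,93,41,4,70]}}
After op 10 (remove /lc): {"agr":18,"xu":{"dgv":[27,18,26],"ki":{"qk":54,"w":75,"xr":69},"m":[49,13],"xc":[53,93,41,4,70]}}
After op 11 (remove /xu/ki/xr): {"agr":18,"xu":{"dgv":[27,18,26],"ki":{"qk":54,"w":75},"m":[49,13],"xc":[53,93,41,4,70]}}
After op 12 (add /xu/dgv/2 3): {"agr":18,"xu":{"dgv":[27,18,3,26],"ki":{"qk":54,"w":75},"m":[49,13],"xc":[53,93,41,4,70]}}
After op 13 (add /xu/dgv/0 27): {"agr":18,"xu":{"dgv":[27,27,18,3,26],"ki":{"qk":54,"w":75},"m":[49,13],"xc":[53,93,41,4,70]}}
After op 14 (replace /xu/ki/w 16): {"agr":18,"xu":{"dgv":[27,27,18,3,26],"ki":{"qk":54,"w":16},"m":[49,13],"xc":[53,93,41,4,70]}}
After op 15 (replace /xu/ki/qk 27): {"agr":18,"xu":{"dgv":[27,27,18,3,26],"ki":{"qk":27,"w":16},"m":[49,13],"xc":[53,93,41,4,70]}}
After op 16 (replace /xu/dgv/0 29): {"agr":18,"xu":{"dgv":[29,27,18,3,26],"ki":{"qk":27,"w":16},"m":[49,13],"xc":[53,93,41,4,70]}}
After op 17 (replace /xu/dgv/3 44): {"agr":18,"xu":{"dgv":[29,27,18,44,26],"ki":{"qk":27,"w":16},"m":[49,13],"xc":[53,93,41,4,70]}}
After op 18 (replace /xu/dgv/1 41): {"agr":18,"xu":{"dgv":[29,41,18,44,26],"ki":{"qk":27,"w":16},"m":[49,13],"xc":[53,93,41,4,70]}}
After op 19 (remove /xu/xc/1): {"agr":18,"xu":{"dgv":[29,41,18,44,26],"ki":{"qk":27,"w":16},"m":[49,13],"xc":[53,41,4,70]}}
After op 20 (remove /xu/xc): {"agr":18,"xu":{"dgv":[29,41,18,44,26],"ki":{"qk":27,"w":16},"m":[49,13]}}
After op 21 (remove /xu/ki): {"agr":18,"xu":{"dgv":[29,41,18,44,26],"m":[49,13]}}
After op 22 (add /xu/x 90): {"agr":18,"xu":{"dgv":[29,41,18,44,26],"m":[49,13],"x":90}}
After op 23 (replace /xu/dgv/1 79): {"agr":18,"xu":{"dgv":[29,79,18,44,26],"m":[49,13],"x":90}}
After op 24 (replace /xu 56): {"agr":18,"xu":56}
After op 25 (remove /agr): {"xu":56}
Value at /xu: 56

Answer: 56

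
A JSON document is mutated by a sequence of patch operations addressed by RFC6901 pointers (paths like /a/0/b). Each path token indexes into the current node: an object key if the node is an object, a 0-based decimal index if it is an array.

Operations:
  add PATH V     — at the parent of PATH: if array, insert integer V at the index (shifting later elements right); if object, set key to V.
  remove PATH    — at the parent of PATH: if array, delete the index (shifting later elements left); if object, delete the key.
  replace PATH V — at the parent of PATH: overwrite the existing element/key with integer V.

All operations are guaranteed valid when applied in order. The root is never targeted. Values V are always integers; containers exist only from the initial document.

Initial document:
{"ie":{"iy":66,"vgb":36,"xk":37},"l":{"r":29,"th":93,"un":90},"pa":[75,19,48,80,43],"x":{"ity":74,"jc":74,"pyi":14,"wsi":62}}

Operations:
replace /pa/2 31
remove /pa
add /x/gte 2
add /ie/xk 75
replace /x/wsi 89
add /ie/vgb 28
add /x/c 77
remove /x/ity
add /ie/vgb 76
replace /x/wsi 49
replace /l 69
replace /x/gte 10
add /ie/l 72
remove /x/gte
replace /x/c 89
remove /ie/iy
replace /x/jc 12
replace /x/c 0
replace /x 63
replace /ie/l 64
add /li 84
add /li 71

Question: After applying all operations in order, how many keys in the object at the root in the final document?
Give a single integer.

After op 1 (replace /pa/2 31): {"ie":{"iy":66,"vgb":36,"xk":37},"l":{"r":29,"th":93,"un":90},"pa":[75,19,31,80,43],"x":{"ity":74,"jc":74,"pyi":14,"wsi":62}}
After op 2 (remove /pa): {"ie":{"iy":66,"vgb":36,"xk":37},"l":{"r":29,"th":93,"un":90},"x":{"ity":74,"jc":74,"pyi":14,"wsi":62}}
After op 3 (add /x/gte 2): {"ie":{"iy":66,"vgb":36,"xk":37},"l":{"r":29,"th":93,"un":90},"x":{"gte":2,"ity":74,"jc":74,"pyi":14,"wsi":62}}
After op 4 (add /ie/xk 75): {"ie":{"iy":66,"vgb":36,"xk":75},"l":{"r":29,"th":93,"un":90},"x":{"gte":2,"ity":74,"jc":74,"pyi":14,"wsi":62}}
After op 5 (replace /x/wsi 89): {"ie":{"iy":66,"vgb":36,"xk":75},"l":{"r":29,"th":93,"un":90},"x":{"gte":2,"ity":74,"jc":74,"pyi":14,"wsi":89}}
After op 6 (add /ie/vgb 28): {"ie":{"iy":66,"vgb":28,"xk":75},"l":{"r":29,"th":93,"un":90},"x":{"gte":2,"ity":74,"jc":74,"pyi":14,"wsi":89}}
After op 7 (add /x/c 77): {"ie":{"iy":66,"vgb":28,"xk":75},"l":{"r":29,"th":93,"un":90},"x":{"c":77,"gte":2,"ity":74,"jc":74,"pyi":14,"wsi":89}}
After op 8 (remove /x/ity): {"ie":{"iy":66,"vgb":28,"xk":75},"l":{"r":29,"th":93,"un":90},"x":{"c":77,"gte":2,"jc":74,"pyi":14,"wsi":89}}
After op 9 (add /ie/vgb 76): {"ie":{"iy":66,"vgb":76,"xk":75},"l":{"r":29,"th":93,"un":90},"x":{"c":77,"gte":2,"jc":74,"pyi":14,"wsi":89}}
After op 10 (replace /x/wsi 49): {"ie":{"iy":66,"vgb":76,"xk":75},"l":{"r":29,"th":93,"un":90},"x":{"c":77,"gte":2,"jc":74,"pyi":14,"wsi":49}}
After op 11 (replace /l 69): {"ie":{"iy":66,"vgb":76,"xk":75},"l":69,"x":{"c":77,"gte":2,"jc":74,"pyi":14,"wsi":49}}
After op 12 (replace /x/gte 10): {"ie":{"iy":66,"vgb":76,"xk":75},"l":69,"x":{"c":77,"gte":10,"jc":74,"pyi":14,"wsi":49}}
After op 13 (add /ie/l 72): {"ie":{"iy":66,"l":72,"vgb":76,"xk":75},"l":69,"x":{"c":77,"gte":10,"jc":74,"pyi":14,"wsi":49}}
After op 14 (remove /x/gte): {"ie":{"iy":66,"l":72,"vgb":76,"xk":75},"l":69,"x":{"c":77,"jc":74,"pyi":14,"wsi":49}}
After op 15 (replace /x/c 89): {"ie":{"iy":66,"l":72,"vgb":76,"xk":75},"l":69,"x":{"c":89,"jc":74,"pyi":14,"wsi":49}}
After op 16 (remove /ie/iy): {"ie":{"l":72,"vgb":76,"xk":75},"l":69,"x":{"c":89,"jc":74,"pyi":14,"wsi":49}}
After op 17 (replace /x/jc 12): {"ie":{"l":72,"vgb":76,"xk":75},"l":69,"x":{"c":89,"jc":12,"pyi":14,"wsi":49}}
After op 18 (replace /x/c 0): {"ie":{"l":72,"vgb":76,"xk":75},"l":69,"x":{"c":0,"jc":12,"pyi":14,"wsi":49}}
After op 19 (replace /x 63): {"ie":{"l":72,"vgb":76,"xk":75},"l":69,"x":63}
After op 20 (replace /ie/l 64): {"ie":{"l":64,"vgb":76,"xk":75},"l":69,"x":63}
After op 21 (add /li 84): {"ie":{"l":64,"vgb":76,"xk":75},"l":69,"li":84,"x":63}
After op 22 (add /li 71): {"ie":{"l":64,"vgb":76,"xk":75},"l":69,"li":71,"x":63}
Size at the root: 4

Answer: 4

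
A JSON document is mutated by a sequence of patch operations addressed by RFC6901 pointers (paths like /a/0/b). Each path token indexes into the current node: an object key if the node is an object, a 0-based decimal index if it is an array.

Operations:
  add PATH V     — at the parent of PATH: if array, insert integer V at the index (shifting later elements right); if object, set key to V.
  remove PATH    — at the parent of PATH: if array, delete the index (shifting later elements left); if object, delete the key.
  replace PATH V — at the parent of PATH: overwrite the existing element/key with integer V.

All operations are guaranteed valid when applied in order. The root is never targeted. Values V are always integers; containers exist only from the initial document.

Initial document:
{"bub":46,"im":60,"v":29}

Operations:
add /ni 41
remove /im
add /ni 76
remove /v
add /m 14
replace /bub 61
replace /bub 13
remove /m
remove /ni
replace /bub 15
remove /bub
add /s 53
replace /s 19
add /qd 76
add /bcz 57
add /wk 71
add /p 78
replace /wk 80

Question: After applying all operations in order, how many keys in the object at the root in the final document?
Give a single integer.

Answer: 5

Derivation:
After op 1 (add /ni 41): {"bub":46,"im":60,"ni":41,"v":29}
After op 2 (remove /im): {"bub":46,"ni":41,"v":29}
After op 3 (add /ni 76): {"bub":46,"ni":76,"v":29}
After op 4 (remove /v): {"bub":46,"ni":76}
After op 5 (add /m 14): {"bub":46,"m":14,"ni":76}
After op 6 (replace /bub 61): {"bub":61,"m":14,"ni":76}
After op 7 (replace /bub 13): {"bub":13,"m":14,"ni":76}
After op 8 (remove /m): {"bub":13,"ni":76}
After op 9 (remove /ni): {"bub":13}
After op 10 (replace /bub 15): {"bub":15}
After op 11 (remove /bub): {}
After op 12 (add /s 53): {"s":53}
After op 13 (replace /s 19): {"s":19}
After op 14 (add /qd 76): {"qd":76,"s":19}
After op 15 (add /bcz 57): {"bcz":57,"qd":76,"s":19}
After op 16 (add /wk 71): {"bcz":57,"qd":76,"s":19,"wk":71}
After op 17 (add /p 78): {"bcz":57,"p":78,"qd":76,"s":19,"wk":71}
After op 18 (replace /wk 80): {"bcz":57,"p":78,"qd":76,"s":19,"wk":80}
Size at the root: 5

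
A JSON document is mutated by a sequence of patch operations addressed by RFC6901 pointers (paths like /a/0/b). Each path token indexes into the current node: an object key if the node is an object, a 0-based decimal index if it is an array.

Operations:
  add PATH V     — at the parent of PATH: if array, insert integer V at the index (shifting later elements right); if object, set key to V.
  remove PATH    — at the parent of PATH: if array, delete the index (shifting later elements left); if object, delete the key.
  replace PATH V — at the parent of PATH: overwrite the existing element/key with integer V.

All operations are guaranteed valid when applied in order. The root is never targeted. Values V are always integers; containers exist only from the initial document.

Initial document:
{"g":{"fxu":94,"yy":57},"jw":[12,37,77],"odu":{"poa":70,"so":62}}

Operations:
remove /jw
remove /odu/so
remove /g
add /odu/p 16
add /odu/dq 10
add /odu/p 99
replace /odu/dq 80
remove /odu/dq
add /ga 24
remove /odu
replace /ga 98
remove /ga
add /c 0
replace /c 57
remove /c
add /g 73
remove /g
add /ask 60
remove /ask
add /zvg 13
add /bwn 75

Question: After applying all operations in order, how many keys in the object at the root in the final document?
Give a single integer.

After op 1 (remove /jw): {"g":{"fxu":94,"yy":57},"odu":{"poa":70,"so":62}}
After op 2 (remove /odu/so): {"g":{"fxu":94,"yy":57},"odu":{"poa":70}}
After op 3 (remove /g): {"odu":{"poa":70}}
After op 4 (add /odu/p 16): {"odu":{"p":16,"poa":70}}
After op 5 (add /odu/dq 10): {"odu":{"dq":10,"p":16,"poa":70}}
After op 6 (add /odu/p 99): {"odu":{"dq":10,"p":99,"poa":70}}
After op 7 (replace /odu/dq 80): {"odu":{"dq":80,"p":99,"poa":70}}
After op 8 (remove /odu/dq): {"odu":{"p":99,"poa":70}}
After op 9 (add /ga 24): {"ga":24,"odu":{"p":99,"poa":70}}
After op 10 (remove /odu): {"ga":24}
After op 11 (replace /ga 98): {"ga":98}
After op 12 (remove /ga): {}
After op 13 (add /c 0): {"c":0}
After op 14 (replace /c 57): {"c":57}
After op 15 (remove /c): {}
After op 16 (add /g 73): {"g":73}
After op 17 (remove /g): {}
After op 18 (add /ask 60): {"ask":60}
After op 19 (remove /ask): {}
After op 20 (add /zvg 13): {"zvg":13}
After op 21 (add /bwn 75): {"bwn":75,"zvg":13}
Size at the root: 2

Answer: 2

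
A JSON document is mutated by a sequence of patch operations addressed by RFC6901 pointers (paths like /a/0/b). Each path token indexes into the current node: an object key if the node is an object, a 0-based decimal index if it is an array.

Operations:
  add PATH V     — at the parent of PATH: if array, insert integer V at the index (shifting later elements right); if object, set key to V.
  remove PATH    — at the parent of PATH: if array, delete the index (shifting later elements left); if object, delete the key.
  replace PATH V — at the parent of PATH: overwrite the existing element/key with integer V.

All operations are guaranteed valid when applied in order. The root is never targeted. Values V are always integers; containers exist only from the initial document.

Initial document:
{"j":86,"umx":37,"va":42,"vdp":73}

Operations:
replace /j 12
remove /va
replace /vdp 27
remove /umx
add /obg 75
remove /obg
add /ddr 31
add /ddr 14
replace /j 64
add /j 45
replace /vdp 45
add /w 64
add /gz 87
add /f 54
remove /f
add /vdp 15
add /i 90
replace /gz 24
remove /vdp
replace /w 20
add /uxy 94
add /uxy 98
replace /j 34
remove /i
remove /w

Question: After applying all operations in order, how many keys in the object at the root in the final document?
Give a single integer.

After op 1 (replace /j 12): {"j":12,"umx":37,"va":42,"vdp":73}
After op 2 (remove /va): {"j":12,"umx":37,"vdp":73}
After op 3 (replace /vdp 27): {"j":12,"umx":37,"vdp":27}
After op 4 (remove /umx): {"j":12,"vdp":27}
After op 5 (add /obg 75): {"j":12,"obg":75,"vdp":27}
After op 6 (remove /obg): {"j":12,"vdp":27}
After op 7 (add /ddr 31): {"ddr":31,"j":12,"vdp":27}
After op 8 (add /ddr 14): {"ddr":14,"j":12,"vdp":27}
After op 9 (replace /j 64): {"ddr":14,"j":64,"vdp":27}
After op 10 (add /j 45): {"ddr":14,"j":45,"vdp":27}
After op 11 (replace /vdp 45): {"ddr":14,"j":45,"vdp":45}
After op 12 (add /w 64): {"ddr":14,"j":45,"vdp":45,"w":64}
After op 13 (add /gz 87): {"ddr":14,"gz":87,"j":45,"vdp":45,"w":64}
After op 14 (add /f 54): {"ddr":14,"f":54,"gz":87,"j":45,"vdp":45,"w":64}
After op 15 (remove /f): {"ddr":14,"gz":87,"j":45,"vdp":45,"w":64}
After op 16 (add /vdp 15): {"ddr":14,"gz":87,"j":45,"vdp":15,"w":64}
After op 17 (add /i 90): {"ddr":14,"gz":87,"i":90,"j":45,"vdp":15,"w":64}
After op 18 (replace /gz 24): {"ddr":14,"gz":24,"i":90,"j":45,"vdp":15,"w":64}
After op 19 (remove /vdp): {"ddr":14,"gz":24,"i":90,"j":45,"w":64}
After op 20 (replace /w 20): {"ddr":14,"gz":24,"i":90,"j":45,"w":20}
After op 21 (add /uxy 94): {"ddr":14,"gz":24,"i":90,"j":45,"uxy":94,"w":20}
After op 22 (add /uxy 98): {"ddr":14,"gz":24,"i":90,"j":45,"uxy":98,"w":20}
After op 23 (replace /j 34): {"ddr":14,"gz":24,"i":90,"j":34,"uxy":98,"w":20}
After op 24 (remove /i): {"ddr":14,"gz":24,"j":34,"uxy":98,"w":20}
After op 25 (remove /w): {"ddr":14,"gz":24,"j":34,"uxy":98}
Size at the root: 4

Answer: 4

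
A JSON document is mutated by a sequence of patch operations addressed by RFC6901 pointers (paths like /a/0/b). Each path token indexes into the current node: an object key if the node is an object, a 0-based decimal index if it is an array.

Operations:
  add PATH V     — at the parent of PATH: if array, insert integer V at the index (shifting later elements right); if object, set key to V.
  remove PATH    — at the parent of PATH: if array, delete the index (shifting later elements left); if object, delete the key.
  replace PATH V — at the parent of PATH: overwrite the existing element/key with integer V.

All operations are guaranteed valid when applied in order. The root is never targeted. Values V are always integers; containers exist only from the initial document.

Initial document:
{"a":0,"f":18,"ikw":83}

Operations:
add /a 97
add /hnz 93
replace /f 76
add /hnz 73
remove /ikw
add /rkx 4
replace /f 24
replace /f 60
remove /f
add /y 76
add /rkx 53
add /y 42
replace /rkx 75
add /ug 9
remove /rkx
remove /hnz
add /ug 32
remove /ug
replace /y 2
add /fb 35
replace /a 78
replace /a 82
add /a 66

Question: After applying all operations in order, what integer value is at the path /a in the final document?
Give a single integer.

Answer: 66

Derivation:
After op 1 (add /a 97): {"a":97,"f":18,"ikw":83}
After op 2 (add /hnz 93): {"a":97,"f":18,"hnz":93,"ikw":83}
After op 3 (replace /f 76): {"a":97,"f":76,"hnz":93,"ikw":83}
After op 4 (add /hnz 73): {"a":97,"f":76,"hnz":73,"ikw":83}
After op 5 (remove /ikw): {"a":97,"f":76,"hnz":73}
After op 6 (add /rkx 4): {"a":97,"f":76,"hnz":73,"rkx":4}
After op 7 (replace /f 24): {"a":97,"f":24,"hnz":73,"rkx":4}
After op 8 (replace /f 60): {"a":97,"f":60,"hnz":73,"rkx":4}
After op 9 (remove /f): {"a":97,"hnz":73,"rkx":4}
After op 10 (add /y 76): {"a":97,"hnz":73,"rkx":4,"y":76}
After op 11 (add /rkx 53): {"a":97,"hnz":73,"rkx":53,"y":76}
After op 12 (add /y 42): {"a":97,"hnz":73,"rkx":53,"y":42}
After op 13 (replace /rkx 75): {"a":97,"hnz":73,"rkx":75,"y":42}
After op 14 (add /ug 9): {"a":97,"hnz":73,"rkx":75,"ug":9,"y":42}
After op 15 (remove /rkx): {"a":97,"hnz":73,"ug":9,"y":42}
After op 16 (remove /hnz): {"a":97,"ug":9,"y":42}
After op 17 (add /ug 32): {"a":97,"ug":32,"y":42}
After op 18 (remove /ug): {"a":97,"y":42}
After op 19 (replace /y 2): {"a":97,"y":2}
After op 20 (add /fb 35): {"a":97,"fb":35,"y":2}
After op 21 (replace /a 78): {"a":78,"fb":35,"y":2}
After op 22 (replace /a 82): {"a":82,"fb":35,"y":2}
After op 23 (add /a 66): {"a":66,"fb":35,"y":2}
Value at /a: 66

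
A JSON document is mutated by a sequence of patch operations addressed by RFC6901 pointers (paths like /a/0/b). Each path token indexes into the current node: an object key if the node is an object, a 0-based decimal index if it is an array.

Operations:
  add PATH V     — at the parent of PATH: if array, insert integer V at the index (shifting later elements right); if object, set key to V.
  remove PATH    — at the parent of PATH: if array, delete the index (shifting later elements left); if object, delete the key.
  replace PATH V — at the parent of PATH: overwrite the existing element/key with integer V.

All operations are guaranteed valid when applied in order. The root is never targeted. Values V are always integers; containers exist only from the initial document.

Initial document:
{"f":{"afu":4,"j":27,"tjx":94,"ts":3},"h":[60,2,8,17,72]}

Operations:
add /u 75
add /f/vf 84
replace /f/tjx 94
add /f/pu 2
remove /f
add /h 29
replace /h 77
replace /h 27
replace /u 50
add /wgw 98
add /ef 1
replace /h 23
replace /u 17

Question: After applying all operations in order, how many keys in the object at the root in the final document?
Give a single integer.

Answer: 4

Derivation:
After op 1 (add /u 75): {"f":{"afu":4,"j":27,"tjx":94,"ts":3},"h":[60,2,8,17,72],"u":75}
After op 2 (add /f/vf 84): {"f":{"afu":4,"j":27,"tjx":94,"ts":3,"vf":84},"h":[60,2,8,17,72],"u":75}
After op 3 (replace /f/tjx 94): {"f":{"afu":4,"j":27,"tjx":94,"ts":3,"vf":84},"h":[60,2,8,17,72],"u":75}
After op 4 (add /f/pu 2): {"f":{"afu":4,"j":27,"pu":2,"tjx":94,"ts":3,"vf":84},"h":[60,2,8,17,72],"u":75}
After op 5 (remove /f): {"h":[60,2,8,17,72],"u":75}
After op 6 (add /h 29): {"h":29,"u":75}
After op 7 (replace /h 77): {"h":77,"u":75}
After op 8 (replace /h 27): {"h":27,"u":75}
After op 9 (replace /u 50): {"h":27,"u":50}
After op 10 (add /wgw 98): {"h":27,"u":50,"wgw":98}
After op 11 (add /ef 1): {"ef":1,"h":27,"u":50,"wgw":98}
After op 12 (replace /h 23): {"ef":1,"h":23,"u":50,"wgw":98}
After op 13 (replace /u 17): {"ef":1,"h":23,"u":17,"wgw":98}
Size at the root: 4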